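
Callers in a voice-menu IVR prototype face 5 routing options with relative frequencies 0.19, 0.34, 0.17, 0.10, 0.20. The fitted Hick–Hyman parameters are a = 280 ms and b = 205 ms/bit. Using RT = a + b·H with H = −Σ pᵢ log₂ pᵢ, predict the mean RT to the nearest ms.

734 ms

H = 0.19·log₂(1/0.19) + 0.34·log₂(1/0.34) + 0.17·log₂(1/0.17) + 0.10·log₂(1/0.10) + 0.20·log₂(1/0.20) = 2.2156 bits.
RT = 280 + 205 × 2.2156 = 734.19 ms.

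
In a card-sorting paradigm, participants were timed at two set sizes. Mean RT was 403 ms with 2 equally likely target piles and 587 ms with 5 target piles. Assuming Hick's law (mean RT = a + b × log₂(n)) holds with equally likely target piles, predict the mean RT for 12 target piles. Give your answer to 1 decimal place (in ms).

RT is linear in log₂ n, so two points fix the line:
  b = (587 − 403) / (log₂ 5 − log₂ 2) = 184 / (2.3219 − 1) = 139.191 ms/bit
  a = 403 − 139.191 × 1 = 263.809 ms
Then RT(12) = 263.809 + 139.191 × log₂ 12 = 263.809 + 139.191 × 3.5850 ≈ 762.803 ms.

762.8 ms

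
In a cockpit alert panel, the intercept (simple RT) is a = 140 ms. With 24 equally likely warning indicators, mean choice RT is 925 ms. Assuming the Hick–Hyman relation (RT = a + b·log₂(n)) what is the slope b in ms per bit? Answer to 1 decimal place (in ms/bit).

24 alternatives carry log₂ 24 = 4.5850 bits; the choice cost is 925 − 140 = 785 ms, so b = 785/4.5850 = 171.212 ms/bit.

171.2 ms/bit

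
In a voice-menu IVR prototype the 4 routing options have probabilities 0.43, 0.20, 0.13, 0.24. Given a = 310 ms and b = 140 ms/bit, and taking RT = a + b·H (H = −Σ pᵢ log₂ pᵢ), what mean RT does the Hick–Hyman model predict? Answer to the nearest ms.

571 ms

H = 0.43·log₂(1/0.43) + 0.20·log₂(1/0.20) + 0.13·log₂(1/0.13) + 0.24·log₂(1/0.24) = 1.8647 bits.
RT = 310 + 140 × 1.8647 = 571.06 ms.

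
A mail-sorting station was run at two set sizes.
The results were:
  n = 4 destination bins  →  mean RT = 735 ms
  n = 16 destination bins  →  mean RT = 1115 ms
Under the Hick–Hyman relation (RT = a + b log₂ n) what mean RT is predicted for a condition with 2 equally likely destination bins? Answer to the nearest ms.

545 ms

With log₂ n on the abscissa the relation is linear; from the two conditions:
  b = (1115 − 735) / (log₂ 16 − log₂ 4) = 380 / (4 − 2) = 190 ms/bit
  a = 735 − 190 × 2 = 355 ms
Then RT(2) = 355 + 190 × log₂ 2 = 355 + 190 × 1 ≈ 545.000 ms.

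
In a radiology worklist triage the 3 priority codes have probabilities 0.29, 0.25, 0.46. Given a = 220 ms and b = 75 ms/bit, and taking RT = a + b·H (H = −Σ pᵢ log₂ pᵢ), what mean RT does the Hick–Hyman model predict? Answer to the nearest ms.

Entropy contributions −pᵢ log₂ pᵢ: 0.5179, 0.5000, 0.5153; sum H = 1.5332 bits.
RT = a + bH = 220 + 75·1.5332 = 334.99 ms.

335 ms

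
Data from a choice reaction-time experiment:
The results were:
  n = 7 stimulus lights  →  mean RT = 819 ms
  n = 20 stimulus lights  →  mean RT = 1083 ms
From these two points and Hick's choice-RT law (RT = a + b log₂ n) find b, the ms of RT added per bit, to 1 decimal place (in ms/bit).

The slope on a log₂ axis is (1083 − 819) / (4.3219 − 2.8074) = 174.307 ms/bit.

174.3 ms/bit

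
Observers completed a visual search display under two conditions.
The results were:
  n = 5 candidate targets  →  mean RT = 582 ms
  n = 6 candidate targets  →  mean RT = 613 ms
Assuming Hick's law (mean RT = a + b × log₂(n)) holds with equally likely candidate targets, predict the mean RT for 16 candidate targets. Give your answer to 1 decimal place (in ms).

RT is linear in log₂ n, so two points fix the line:
  b = (613 − 582) / (log₂ 6 − log₂ 5) = 31 / (2.5850 − 2.3219) = 117.855 ms/bit
  a = 582 − 117.855 × 2.3219 = 308.348 ms
Then RT(16) = 308.348 + 117.855 × log₂ 16 = 308.348 + 117.855 × 4 ≈ 779.770 ms.

779.8 ms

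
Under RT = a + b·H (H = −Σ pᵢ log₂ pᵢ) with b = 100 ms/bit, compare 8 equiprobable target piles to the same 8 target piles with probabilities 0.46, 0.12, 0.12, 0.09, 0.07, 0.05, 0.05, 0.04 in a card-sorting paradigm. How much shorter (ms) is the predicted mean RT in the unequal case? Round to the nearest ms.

55 ms

Equiprobable entropy H₀ = log₂ 8 = 3.0000 bits.
Skewed entropy H = −Σ pᵢ log₂ pᵢ = 2.4486 bits.
ΔRT = b·(H₀ − H) = 100 × 0.5514 = 55.14 ms.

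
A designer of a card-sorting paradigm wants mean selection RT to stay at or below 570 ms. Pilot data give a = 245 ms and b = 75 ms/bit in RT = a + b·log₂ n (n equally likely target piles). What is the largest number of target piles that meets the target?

Set 245 + 75·log₂ n ≤ 570 → log₂ n ≤ (570 − 245)/75 = 4.3333.
So n ≤ 2^4.3333 = 20.159; the largest integer n is 20.

20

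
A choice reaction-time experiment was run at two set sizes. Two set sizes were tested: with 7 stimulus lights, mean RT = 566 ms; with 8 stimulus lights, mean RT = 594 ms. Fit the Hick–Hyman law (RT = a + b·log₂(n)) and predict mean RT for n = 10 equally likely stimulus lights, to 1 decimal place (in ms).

RT is linear in log₂ n, so two points fix the line:
  b = (594 − 566) / (log₂ 8 − log₂ 7) = 28 / (3 − 2.8074) = 145.345 ms/bit
  a = 566 − 145.345 × 2.8074 = 157.965 ms
Then RT(10) = 157.965 + 145.345 × log₂ 10 = 157.965 + 145.345 × 3.3219 ≈ 640.791 ms.

640.8 ms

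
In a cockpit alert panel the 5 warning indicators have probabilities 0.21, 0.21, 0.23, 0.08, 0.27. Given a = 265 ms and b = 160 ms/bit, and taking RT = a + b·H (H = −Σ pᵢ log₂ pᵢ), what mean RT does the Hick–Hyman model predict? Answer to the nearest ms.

623 ms

Entropy contributions −pᵢ log₂ pᵢ: 0.4728, 0.4728, 0.4877, 0.2915, 0.5100; sum H = 2.2348 bits.
RT = a + bH = 265 + 160·2.2348 = 622.58 ms.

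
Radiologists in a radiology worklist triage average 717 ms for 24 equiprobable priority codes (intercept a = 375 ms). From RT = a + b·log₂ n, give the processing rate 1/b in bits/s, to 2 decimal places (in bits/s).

Choice component = 717 − 375 = 342 ms over log₂(24) = 4.5850 bits.
b = 342 / 4.5850 = 74.592 ms/bit, so 1/b = 13.406 bits/s.

13.41 bits/s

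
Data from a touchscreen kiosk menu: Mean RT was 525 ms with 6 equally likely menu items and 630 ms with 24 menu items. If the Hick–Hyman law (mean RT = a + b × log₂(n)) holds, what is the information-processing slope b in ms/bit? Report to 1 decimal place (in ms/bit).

The slope on a log₂ axis is (630 − 525) / (4.5850 − 2.5850) = 52.500 ms/bit.

52.5 ms/bit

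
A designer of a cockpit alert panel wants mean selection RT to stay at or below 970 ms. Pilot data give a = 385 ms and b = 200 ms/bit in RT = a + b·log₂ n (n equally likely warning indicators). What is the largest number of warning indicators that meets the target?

Set 385 + 200·log₂ n ≤ 970 → log₂ n ≤ (970 − 385)/200 = 2.9250.
So n ≤ 2^2.9250 = 7.595; the largest integer n is 7.

7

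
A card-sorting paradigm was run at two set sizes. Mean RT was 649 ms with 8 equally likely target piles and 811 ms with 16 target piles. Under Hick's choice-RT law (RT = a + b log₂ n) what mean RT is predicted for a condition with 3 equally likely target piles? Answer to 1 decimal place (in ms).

419.8 ms

RT is linear in log₂ n, so two points fix the line:
  b = (811 − 649) / (log₂ 16 − log₂ 8) = 162 / (4 − 3) = 162.000 ms/bit
  a = 649 − 162.000 × 3 = 163.000 ms
Then RT(3) = 163.000 + 162.000 × log₂ 3 = 163.000 + 162.000 × 1.5850 ≈ 419.764 ms.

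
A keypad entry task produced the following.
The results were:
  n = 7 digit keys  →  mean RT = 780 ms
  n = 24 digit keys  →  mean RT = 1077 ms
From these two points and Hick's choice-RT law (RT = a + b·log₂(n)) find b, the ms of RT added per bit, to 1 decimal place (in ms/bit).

The slope on a log₂ axis is (1077 − 780) / (4.5850 − 2.8074) = 167.078 ms/bit.

167.1 ms/bit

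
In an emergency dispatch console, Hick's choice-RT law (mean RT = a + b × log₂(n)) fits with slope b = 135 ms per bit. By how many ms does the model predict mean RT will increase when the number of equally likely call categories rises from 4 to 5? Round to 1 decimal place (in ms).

ΔRT = (a + b log₂ n₂) − (a + b log₂ n₁) = b·(log₂ n₂ − log₂ n₁).
log₂(5) − log₂(4) = 2.3219 − 2 = 0.3219.
ΔRT = 135 × 0.3219 = 43.460 ms.

43.5 ms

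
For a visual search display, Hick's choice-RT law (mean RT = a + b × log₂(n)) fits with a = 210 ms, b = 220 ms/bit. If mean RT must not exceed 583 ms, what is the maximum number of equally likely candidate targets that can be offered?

Information budget: (583 − 210)/220 = 1.6955 bits, so n ≤ 2^1.6955 = 3.239 → at most 3.

3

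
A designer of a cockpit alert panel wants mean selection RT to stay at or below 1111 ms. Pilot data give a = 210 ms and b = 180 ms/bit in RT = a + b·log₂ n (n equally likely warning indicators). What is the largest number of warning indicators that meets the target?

32

180·log₂ n ≤ 1111 − 210 = 901, giving log₂ n ≤ 5.0056 and n ≤ 32.123. The largest whole number is 32.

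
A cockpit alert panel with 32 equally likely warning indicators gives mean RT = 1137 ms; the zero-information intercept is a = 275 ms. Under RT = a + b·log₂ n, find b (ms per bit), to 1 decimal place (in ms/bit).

b = (1137 − 275) / log₂(32) = 862 / 5 = 172.400 ms/bit.

172.4 ms/bit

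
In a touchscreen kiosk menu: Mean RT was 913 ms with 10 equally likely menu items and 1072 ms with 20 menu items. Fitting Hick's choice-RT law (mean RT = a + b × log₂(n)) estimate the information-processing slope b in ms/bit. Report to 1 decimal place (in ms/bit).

Slope: b = (1072 − 913) / (log₂ 20 − log₂ 10) = 159/1.0000 = 159.000 ms/bit.

159.0 ms/bit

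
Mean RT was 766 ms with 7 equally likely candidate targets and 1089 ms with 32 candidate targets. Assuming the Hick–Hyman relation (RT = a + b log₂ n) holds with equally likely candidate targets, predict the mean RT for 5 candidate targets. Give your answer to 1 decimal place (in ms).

With log₂ n on the abscissa the relation is linear; from the two conditions:
  b = (1089 − 766) / (log₂ 32 − log₂ 7) = 323 / (5 − 2.8074) = 147.311 ms/bit
  a = 766 − 147.311 × 2.8074 = 352.447 ms
Then RT(5) = 352.447 + 147.311 × log₂ 5 = 352.447 + 147.311 × 2.3219 ≈ 694.491 ms.

694.5 ms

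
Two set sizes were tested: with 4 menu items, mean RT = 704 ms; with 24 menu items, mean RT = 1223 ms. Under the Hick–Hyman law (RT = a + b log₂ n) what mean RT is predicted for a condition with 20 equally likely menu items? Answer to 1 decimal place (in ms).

RT is linear in log₂ n, so two points fix the line:
  b = (1223 − 704) / (log₂ 24 − log₂ 4) = 519 / (4.5850 − 2) = 200.777 ms/bit
  a = 704 − 200.777 × 2 = 302.447 ms
Then RT(20) = 302.447 + 200.777 × log₂ 20 = 302.447 + 200.777 × 4.3219 ≈ 1170.189 ms.

1170.2 ms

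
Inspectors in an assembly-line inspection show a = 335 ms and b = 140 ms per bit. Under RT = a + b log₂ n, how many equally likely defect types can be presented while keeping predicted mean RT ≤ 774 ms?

Information budget: (774 − 335)/140 = 3.1357 bits, so n ≤ 2^3.1357 = 8.789 → at most 8.

8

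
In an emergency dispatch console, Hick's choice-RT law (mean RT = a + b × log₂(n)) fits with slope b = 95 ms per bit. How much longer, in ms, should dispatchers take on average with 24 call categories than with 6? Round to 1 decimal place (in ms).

190.0 ms

ΔRT = (a + b log₂ n₂) − (a + b log₂ n₁) = b·(log₂ n₂ − log₂ n₁).
log₂(24) − log₂(6) = log₂(24/6) = log₂(4) = 2.
ΔRT = 95 × 2.0000 = 190.000 ms.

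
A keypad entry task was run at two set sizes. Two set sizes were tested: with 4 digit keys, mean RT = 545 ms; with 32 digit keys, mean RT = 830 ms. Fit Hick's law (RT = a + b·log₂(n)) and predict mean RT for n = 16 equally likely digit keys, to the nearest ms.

735 ms

Solve the two-equation system in a and b:
  b = (830 − 545) / (log₂ 32 − log₂ 4) = 285 / (5 − 2) = 95 ms/bit
  a = 545 − 95 × 2 = 355 ms
Then RT(16) = 355 + 95 × log₂ 16 = 355 + 95 × 4 ≈ 735.000 ms.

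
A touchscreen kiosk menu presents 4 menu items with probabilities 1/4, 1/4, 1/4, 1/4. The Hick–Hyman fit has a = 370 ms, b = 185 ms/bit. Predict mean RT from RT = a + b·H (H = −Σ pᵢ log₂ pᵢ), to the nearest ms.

H = −Σ pᵢ log₂ pᵢ = 0.25·2 + 0.25·2 + 0.25·2 + 0.25·2 = 2.000 bits.
RT = 370 + 185 × 2.000 = 740.00 ms.

740 ms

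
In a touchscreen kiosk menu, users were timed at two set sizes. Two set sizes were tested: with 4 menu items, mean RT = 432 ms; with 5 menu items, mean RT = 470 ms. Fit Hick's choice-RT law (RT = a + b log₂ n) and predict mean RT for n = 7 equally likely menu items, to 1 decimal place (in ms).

Fit slope and intercept:
  b = (470 − 432) / (log₂ 5 − log₂ 4) = 38 / (2.3219 − 2) = 118.039 ms/bit
  a = 432 − 118.039 × 2 = 195.922 ms
Then RT(7) = 195.922 + 118.039 × log₂ 7 = 195.922 + 118.039 × 2.8074 ≈ 527.299 ms.

527.3 ms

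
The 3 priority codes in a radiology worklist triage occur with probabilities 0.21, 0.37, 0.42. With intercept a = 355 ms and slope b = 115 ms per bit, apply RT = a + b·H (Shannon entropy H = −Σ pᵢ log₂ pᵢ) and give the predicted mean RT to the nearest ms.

H = 0.21·log₂(1/0.21) + 0.37·log₂(1/0.37) + 0.42·log₂(1/0.42) = 1.5292 bits.
RT = 355 + 115 × 1.5292 = 530.86 ms.

531 ms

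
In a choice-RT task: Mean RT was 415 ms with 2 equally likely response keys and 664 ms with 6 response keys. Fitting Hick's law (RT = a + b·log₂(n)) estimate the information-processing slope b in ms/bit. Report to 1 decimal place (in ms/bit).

157.1 ms/bit

The slope on a log₂ axis is (664 − 415) / (2.5850 − 1) = 157.102 ms/bit.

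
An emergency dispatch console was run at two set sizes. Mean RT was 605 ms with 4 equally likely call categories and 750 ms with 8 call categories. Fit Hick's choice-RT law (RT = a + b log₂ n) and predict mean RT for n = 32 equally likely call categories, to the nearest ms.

1040 ms

RT is linear in log₂ n, so two points fix the line:
  b = (750 − 605) / (log₂ 8 − log₂ 4) = 145 / (3 − 2) = 145 ms/bit
  a = 605 − 145 × 2 = 315 ms
Then RT(32) = 315 + 145 × log₂ 32 = 315 + 145 × 5 ≈ 1040.000 ms.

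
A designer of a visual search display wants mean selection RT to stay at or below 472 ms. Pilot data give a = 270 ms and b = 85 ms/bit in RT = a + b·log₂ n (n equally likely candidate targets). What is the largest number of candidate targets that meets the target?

5

Set 270 + 85·log₂ n ≤ 472 → log₂ n ≤ (472 − 270)/85 = 2.3765.
So n ≤ 2^2.3765 = 5.193; the largest integer n is 5.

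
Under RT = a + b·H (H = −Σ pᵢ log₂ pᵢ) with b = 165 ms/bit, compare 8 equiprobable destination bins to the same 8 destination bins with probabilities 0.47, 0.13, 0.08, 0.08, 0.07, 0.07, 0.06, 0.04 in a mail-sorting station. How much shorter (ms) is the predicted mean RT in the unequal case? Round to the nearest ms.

92 ms

The RT saving is b·ΔH. Equiprobable H₀ = log₂(8) = 3.0000 bits; with the given probabilities H = 2.4440 bits.
b·(H₀ − H) = 165 × (3.0000 − 2.4440) = 91.74 ms.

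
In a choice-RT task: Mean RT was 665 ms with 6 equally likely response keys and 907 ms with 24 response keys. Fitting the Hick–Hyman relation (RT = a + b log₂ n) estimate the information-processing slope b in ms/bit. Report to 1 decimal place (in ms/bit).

121.0 ms/bit

b = (RT₂ − RT₁)/(log₂ n₂ − log₂ n₁) = (907 − 665)/(4.5850 − 2.5850) = 121.000 ms/bit.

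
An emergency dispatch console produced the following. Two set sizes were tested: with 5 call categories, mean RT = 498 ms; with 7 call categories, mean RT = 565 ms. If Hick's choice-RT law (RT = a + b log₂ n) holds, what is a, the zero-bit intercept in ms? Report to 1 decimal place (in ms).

b = (RT₂ − RT₁)/(log₂ n₂ − log₂ n₁) = (565 − 498)/(2.8074 − 2.3219) = 138.023 ms/bit.
Intercept: a = 498 − 138.023·log₂(5) = 177.521 ms.

177.5 ms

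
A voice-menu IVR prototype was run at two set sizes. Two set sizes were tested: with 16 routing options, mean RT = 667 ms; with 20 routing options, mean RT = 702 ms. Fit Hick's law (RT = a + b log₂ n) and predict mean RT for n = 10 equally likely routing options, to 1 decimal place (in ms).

RT is linear in log₂ n, so two points fix the line:
  b = (702 − 667) / (log₂ 20 − log₂ 16) = 35 / (4.3219 − 4) = 108.720 ms/bit
  a = 667 − 108.720 × 4 = 232.120 ms
Then RT(10) = 232.120 + 108.720 × log₂ 10 = 232.120 + 108.720 × 3.3219 ≈ 593.280 ms.

593.3 ms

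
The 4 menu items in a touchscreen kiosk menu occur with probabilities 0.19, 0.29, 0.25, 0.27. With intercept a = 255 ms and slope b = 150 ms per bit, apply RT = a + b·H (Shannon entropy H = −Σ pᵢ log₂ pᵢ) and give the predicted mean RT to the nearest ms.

H = 0.19·log₂(1/0.19) + 0.29·log₂(1/0.29) + 0.25·log₂(1/0.25) + 0.27·log₂(1/0.27) = 1.9832 bits.
RT = 255 + 150 × 1.9832 = 552.47 ms.

552 ms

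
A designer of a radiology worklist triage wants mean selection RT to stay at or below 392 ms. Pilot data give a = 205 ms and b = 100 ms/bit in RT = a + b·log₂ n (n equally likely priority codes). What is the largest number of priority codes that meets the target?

100·log₂ n ≤ 392 − 205 = 187, giving log₂ n ≤ 1.8700 and n ≤ 3.655. The largest whole number is 3.

3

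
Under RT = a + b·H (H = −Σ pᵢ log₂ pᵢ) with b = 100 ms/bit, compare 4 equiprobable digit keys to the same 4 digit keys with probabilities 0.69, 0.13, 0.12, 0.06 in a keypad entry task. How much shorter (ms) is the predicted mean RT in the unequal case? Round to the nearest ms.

Equiprobable entropy H₀ = log₂ 4 = 2.0000 bits.
Skewed entropy H = −Σ pᵢ log₂ pᵢ = 1.3626 bits.
ΔRT = b·(H₀ − H) = 100 × 0.6374 = 63.74 ms.

64 ms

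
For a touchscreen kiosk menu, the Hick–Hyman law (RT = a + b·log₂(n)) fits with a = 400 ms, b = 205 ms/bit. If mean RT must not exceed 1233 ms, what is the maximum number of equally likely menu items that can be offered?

Set 400 + 205·log₂ n ≤ 1233 → log₂ n ≤ (1233 − 400)/205 = 4.0634.
So n ≤ 2^4.0634 = 16.719; the largest integer n is 16.

16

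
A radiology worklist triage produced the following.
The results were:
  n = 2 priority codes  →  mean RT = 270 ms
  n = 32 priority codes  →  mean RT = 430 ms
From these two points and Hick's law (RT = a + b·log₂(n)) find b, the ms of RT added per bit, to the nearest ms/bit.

40 ms/bit

b = (RT₂ − RT₁)/(log₂ n₂ − log₂ n₁) = (430 − 270)/(5 − 1) = 40 ms/bit.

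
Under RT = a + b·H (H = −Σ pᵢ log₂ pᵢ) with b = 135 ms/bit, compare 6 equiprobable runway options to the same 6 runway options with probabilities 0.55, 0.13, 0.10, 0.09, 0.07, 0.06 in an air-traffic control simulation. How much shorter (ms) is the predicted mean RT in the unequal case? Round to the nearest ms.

77 ms

The RT saving is b·ΔH. Equiprobable H₀ = log₂(6) = 2.5850 bits; with the given probabilities H = 2.0140 bits.
b·(H₀ − H) = 135 × (2.5850 − 2.0140) = 77.09 ms.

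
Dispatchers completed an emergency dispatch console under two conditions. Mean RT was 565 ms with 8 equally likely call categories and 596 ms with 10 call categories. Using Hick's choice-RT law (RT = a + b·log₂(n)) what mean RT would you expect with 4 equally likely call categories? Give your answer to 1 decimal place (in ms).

468.7 ms

RT is linear in log₂ n, so two points fix the line:
  b = (596 − 565) / (log₂ 10 − log₂ 8) = 31 / (3.3219 − 3) = 96.295 ms/bit
  a = 565 − 96.295 × 3 = 276.116 ms
Then RT(4) = 276.116 + 96.295 × log₂ 4 = 276.116 + 96.295 × 2 ≈ 468.705 ms.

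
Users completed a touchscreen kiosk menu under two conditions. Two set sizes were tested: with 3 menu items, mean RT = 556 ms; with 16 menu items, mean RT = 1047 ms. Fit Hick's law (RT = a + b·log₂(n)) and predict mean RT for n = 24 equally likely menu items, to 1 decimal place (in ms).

1165.9 ms

Fit slope and intercept:
  b = (1047 − 556) / (log₂ 16 − log₂ 3) = 491 / (4 − 1.5850) = 203.309 ms/bit
  a = 556 − 203.309 × 1.5850 = 233.762 ms
Then RT(24) = 233.762 + 203.309 × log₂ 24 = 233.762 + 203.309 × 4.5850 ≈ 1165.928 ms.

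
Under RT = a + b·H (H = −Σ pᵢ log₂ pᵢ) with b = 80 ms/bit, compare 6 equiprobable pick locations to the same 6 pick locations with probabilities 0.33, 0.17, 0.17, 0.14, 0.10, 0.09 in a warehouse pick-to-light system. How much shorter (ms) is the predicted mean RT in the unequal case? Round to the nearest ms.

Equiprobable entropy H₀ = log₂ 6 = 2.5850 bits.
Skewed entropy H = −Σ pᵢ log₂ pᵢ = 2.4390 bits.
ΔRT = b·(H₀ − H) = 80 × 0.1460 = 11.68 ms.

12 ms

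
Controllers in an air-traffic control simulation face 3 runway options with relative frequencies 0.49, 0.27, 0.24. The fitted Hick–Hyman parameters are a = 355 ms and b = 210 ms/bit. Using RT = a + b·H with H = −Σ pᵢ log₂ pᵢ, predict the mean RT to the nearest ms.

672 ms

Entropy contributions −pᵢ log₂ pᵢ: 0.5043, 0.5100, 0.4941; sum H = 1.5084 bits.
RT = a + bH = 355 + 210·1.5084 = 671.77 ms.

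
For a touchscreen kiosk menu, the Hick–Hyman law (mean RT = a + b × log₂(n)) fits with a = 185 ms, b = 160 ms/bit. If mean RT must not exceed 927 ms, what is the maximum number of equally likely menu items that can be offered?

Information budget: (927 − 185)/160 = 4.6375 bits, so n ≤ 2^4.6375 = 24.890 → at most 24.

24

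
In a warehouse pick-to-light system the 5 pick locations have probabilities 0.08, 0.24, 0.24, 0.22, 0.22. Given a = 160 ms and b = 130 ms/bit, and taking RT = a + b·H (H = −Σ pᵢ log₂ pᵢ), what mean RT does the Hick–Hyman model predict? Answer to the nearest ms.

451 ms

H = 0.08·log₂(1/0.08) + 0.24·log₂(1/0.24) + 0.24·log₂(1/0.24) + 0.22·log₂(1/0.22) + 0.22·log₂(1/0.22) = 2.2409 bits.
RT = 160 + 130 × 2.2409 = 451.32 ms.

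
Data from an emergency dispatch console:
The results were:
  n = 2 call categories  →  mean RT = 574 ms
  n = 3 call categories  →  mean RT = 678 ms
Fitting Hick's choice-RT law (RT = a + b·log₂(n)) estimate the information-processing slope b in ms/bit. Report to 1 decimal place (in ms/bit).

The slope on a log₂ axis is (678 − 574) / (1.5850 − 1) = 177.789 ms/bit.

177.8 ms/bit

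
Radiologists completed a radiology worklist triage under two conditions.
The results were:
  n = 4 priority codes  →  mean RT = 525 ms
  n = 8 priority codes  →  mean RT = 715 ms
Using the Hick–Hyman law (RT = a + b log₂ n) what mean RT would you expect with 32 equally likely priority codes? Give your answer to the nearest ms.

Solve the two-equation system in a and b:
  b = (715 − 525) / (log₂ 8 − log₂ 4) = 190 / (3 − 2) = 190 ms/bit
  a = 525 − 190 × 2 = 145 ms
Then RT(32) = 145 + 190 × log₂ 32 = 145 + 190 × 5 ≈ 1095.000 ms.

1095 ms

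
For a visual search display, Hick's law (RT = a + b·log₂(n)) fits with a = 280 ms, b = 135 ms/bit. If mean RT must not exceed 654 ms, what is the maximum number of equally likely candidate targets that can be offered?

135·log₂ n ≤ 654 − 280 = 374, giving log₂ n ≤ 2.7704 and n ≤ 6.823. The largest whole number is 6.

6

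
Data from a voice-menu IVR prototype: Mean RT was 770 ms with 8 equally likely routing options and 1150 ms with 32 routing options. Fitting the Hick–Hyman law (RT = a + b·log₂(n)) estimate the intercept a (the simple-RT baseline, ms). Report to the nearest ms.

200 ms

b = (RT₂ − RT₁)/(log₂ n₂ − log₂ n₁) = (1150 − 770)/(5 − 3) = 190 ms/bit.
Intercept: a = 770 − 190·log₂(8) = 200.000 ms.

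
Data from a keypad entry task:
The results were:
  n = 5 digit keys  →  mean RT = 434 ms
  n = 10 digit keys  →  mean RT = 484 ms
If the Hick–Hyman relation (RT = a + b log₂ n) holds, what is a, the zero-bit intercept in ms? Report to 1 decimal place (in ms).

317.9 ms

Slope: b = (484 − 434) / (log₂ 10 − log₂ 5) = 50/1.0000 = 50.000 ms/bit.
Intercept: a = 434 − 50.000·log₂(5) = 317.904 ms.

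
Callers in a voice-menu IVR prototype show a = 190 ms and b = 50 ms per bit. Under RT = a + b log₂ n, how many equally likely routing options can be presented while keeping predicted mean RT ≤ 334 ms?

Set 190 + 50·log₂ n ≤ 334 → log₂ n ≤ (334 − 190)/50 = 2.8800.
So n ≤ 2^2.8800 = 7.362; the largest integer n is 7.

7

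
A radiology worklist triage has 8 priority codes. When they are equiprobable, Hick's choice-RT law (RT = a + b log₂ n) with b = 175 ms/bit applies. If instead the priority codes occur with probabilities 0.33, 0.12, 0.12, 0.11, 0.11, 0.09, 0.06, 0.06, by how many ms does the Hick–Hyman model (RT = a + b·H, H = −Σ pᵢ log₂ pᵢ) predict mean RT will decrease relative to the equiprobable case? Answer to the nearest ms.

42 ms

Equiprobable entropy H₀ = log₂ 8 = 3.0000 bits.
Skewed entropy H = −Σ pᵢ log₂ pᵢ = 2.7623 bits.
ΔRT = b·(H₀ − H) = 175 × 0.2377 = 41.61 ms.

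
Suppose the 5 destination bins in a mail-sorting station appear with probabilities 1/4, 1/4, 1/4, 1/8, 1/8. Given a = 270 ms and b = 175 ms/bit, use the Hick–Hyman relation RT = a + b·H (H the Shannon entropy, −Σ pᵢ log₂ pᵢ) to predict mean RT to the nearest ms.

Each term −pᵢ log₂ pᵢ: 0.25·2 + 0.25·2 + 0.25·2 + 0.125·3 + 0.125·3; summed, H = 2.250 bits.
Mean RT = a + bH = 270 + 175·2.250 = 663.75 ms.

664 ms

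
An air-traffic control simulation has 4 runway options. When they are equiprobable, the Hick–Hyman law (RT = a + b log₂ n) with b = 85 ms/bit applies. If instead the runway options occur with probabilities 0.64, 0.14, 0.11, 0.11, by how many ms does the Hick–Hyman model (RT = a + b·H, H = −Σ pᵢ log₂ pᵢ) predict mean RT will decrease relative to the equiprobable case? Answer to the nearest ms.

42 ms

Equiprobable entropy H₀ = log₂ 4 = 2.0000 bits.
Skewed entropy H = −Σ pᵢ log₂ pᵢ = 1.5098 bits.
ΔRT = b·(H₀ − H) = 85 × 0.4902 = 41.67 ms.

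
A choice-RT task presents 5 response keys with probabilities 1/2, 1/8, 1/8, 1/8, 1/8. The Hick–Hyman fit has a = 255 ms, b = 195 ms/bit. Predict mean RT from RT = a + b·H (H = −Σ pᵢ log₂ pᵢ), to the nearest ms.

Each term −pᵢ log₂ pᵢ: 0.5·1 + 0.125·3 + 0.125·3 + 0.125·3 + 0.125·3; summed, H = 2.000 bits.
Mean RT = a + bH = 255 + 195·2.000 = 645.00 ms.

645 ms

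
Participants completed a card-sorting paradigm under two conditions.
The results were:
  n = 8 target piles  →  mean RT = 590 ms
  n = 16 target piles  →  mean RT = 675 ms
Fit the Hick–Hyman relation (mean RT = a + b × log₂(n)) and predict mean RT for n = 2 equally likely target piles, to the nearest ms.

RT is linear in log₂ n, so two points fix the line:
  b = (675 − 590) / (log₂ 16 − log₂ 8) = 85 / (4 − 3) = 85 ms/bit
  a = 590 − 85 × 3 = 335 ms
Then RT(2) = 335 + 85 × log₂ 2 = 335 + 85 × 1 ≈ 420.000 ms.

420 ms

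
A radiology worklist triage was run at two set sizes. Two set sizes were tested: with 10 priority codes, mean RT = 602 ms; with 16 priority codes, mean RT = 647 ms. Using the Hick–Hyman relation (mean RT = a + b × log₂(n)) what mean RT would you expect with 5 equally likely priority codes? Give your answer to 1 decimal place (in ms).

535.6 ms

RT is linear in log₂ n, so two points fix the line:
  b = (647 − 602) / (log₂ 16 − log₂ 10) = 45 / (4 − 3.3219) = 66.365 ms/bit
  a = 602 − 66.365 × 3.3219 = 381.541 ms
Then RT(5) = 381.541 + 66.365 × log₂ 5 = 381.541 + 66.365 × 2.3219 ≈ 535.635 ms.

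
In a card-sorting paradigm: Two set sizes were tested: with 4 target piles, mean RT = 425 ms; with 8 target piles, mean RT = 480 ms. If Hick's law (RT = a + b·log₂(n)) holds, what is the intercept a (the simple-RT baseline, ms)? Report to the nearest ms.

The slope on a log₂ axis is (480 − 425) / (3 − 2) = 55 ms/bit.
a = RT₁ − b·log₂ n₁ = 425 − 55 × 2 = 315.000 ms.

315 ms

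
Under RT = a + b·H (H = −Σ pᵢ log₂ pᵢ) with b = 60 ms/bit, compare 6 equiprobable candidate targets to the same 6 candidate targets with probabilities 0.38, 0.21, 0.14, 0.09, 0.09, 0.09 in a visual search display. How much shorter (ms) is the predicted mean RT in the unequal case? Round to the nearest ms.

Equiprobable entropy H₀ = log₂ 6 = 2.5850 bits.
Skewed entropy H = −Σ pᵢ log₂ pᵢ = 2.3383 bits.
ΔRT = b·(H₀ − H) = 60 × 0.2466 = 14.80 ms.

15 ms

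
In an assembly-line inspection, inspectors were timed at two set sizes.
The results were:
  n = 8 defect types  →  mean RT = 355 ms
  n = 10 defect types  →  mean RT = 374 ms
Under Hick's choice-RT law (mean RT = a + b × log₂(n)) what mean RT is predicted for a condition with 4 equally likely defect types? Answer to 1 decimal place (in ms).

296.0 ms

RT is linear in log₂ n, so two points fix the line:
  b = (374 − 355) / (log₂ 10 − log₂ 8) = 19 / (3.3219 − 3) = 59.019 ms/bit
  a = 355 − 59.019 × 3 = 177.942 ms
Then RT(4) = 177.942 + 59.019 × log₂ 4 = 177.942 + 59.019 × 2 ≈ 295.981 ms.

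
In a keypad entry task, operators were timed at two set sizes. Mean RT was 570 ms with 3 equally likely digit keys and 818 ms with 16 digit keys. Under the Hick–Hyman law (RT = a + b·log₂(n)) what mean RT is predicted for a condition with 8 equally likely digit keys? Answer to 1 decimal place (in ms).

715.3 ms

Fit slope and intercept:
  b = (818 − 570) / (log₂ 16 − log₂ 3) = 248 / (4 − 1.5850) = 102.690 ms/bit
  a = 570 − 102.690 × 1.5850 = 407.240 ms
Then RT(8) = 407.240 + 102.690 × log₂ 8 = 407.240 + 102.690 × 3 ≈ 715.310 ms.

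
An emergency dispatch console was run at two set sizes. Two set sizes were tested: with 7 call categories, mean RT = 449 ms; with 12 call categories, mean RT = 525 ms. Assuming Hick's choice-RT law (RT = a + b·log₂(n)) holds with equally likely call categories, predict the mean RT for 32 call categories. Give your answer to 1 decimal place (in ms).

Fit slope and intercept:
  b = (525 − 449) / (log₂ 12 − log₂ 7) = 76 / (3.5850 − 2.8074) = 97.736 ms/bit
  a = 449 − 97.736 × 2.8074 = 174.621 ms
Then RT(32) = 174.621 + 97.736 × log₂ 32 = 174.621 + 97.736 × 5 ≈ 663.300 ms.

663.3 ms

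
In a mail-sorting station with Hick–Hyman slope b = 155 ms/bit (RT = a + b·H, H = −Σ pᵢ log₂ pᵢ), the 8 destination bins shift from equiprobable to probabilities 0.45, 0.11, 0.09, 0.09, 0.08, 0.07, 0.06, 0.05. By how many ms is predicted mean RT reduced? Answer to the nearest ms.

Equiprobable entropy H₀ = log₂ 8 = 3.0000 bits.
Skewed entropy H = −Σ pᵢ log₂ pᵢ = 2.5137 bits.
ΔRT = b·(H₀ − H) = 155 × 0.4863 = 75.38 ms.

75 ms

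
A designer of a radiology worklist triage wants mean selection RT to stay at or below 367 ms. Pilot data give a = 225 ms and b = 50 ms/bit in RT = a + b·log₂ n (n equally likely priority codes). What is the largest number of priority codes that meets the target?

Information budget: (367 − 225)/50 = 2.8400 bits, so n ≤ 2^2.8400 = 7.160 → at most 7.

7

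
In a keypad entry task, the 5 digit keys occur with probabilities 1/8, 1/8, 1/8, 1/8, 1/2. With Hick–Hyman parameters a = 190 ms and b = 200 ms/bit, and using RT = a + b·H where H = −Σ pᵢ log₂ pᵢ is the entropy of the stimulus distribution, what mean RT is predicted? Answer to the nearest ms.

H = −Σ pᵢ log₂ pᵢ = 0.125·3 + 0.125·3 + 0.125·3 + 0.125·3 + 0.5·1 = 2.000 bits.
RT = 190 + 200 × 2.000 = 590.00 ms.

590 ms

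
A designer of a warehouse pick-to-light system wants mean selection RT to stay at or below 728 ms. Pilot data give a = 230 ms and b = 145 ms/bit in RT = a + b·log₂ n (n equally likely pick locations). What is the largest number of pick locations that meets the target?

10

145·log₂ n ≤ 728 − 230 = 498, giving log₂ n ≤ 3.4345 and n ≤ 10.811. The largest whole number is 10.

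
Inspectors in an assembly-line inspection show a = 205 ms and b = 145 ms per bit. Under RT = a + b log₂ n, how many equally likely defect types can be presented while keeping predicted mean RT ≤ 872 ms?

Information budget: (872 − 205)/145 = 4.6000 bits, so n ≤ 2^4.6000 = 24.251 → at most 24.

24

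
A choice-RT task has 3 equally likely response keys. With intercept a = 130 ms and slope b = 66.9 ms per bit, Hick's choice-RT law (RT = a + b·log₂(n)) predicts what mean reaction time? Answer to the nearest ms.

log₂(3) = 1.5850 bits, so RT = 130 + 66.9 × 1.5850 ≈ 236.034 ms.

236 ms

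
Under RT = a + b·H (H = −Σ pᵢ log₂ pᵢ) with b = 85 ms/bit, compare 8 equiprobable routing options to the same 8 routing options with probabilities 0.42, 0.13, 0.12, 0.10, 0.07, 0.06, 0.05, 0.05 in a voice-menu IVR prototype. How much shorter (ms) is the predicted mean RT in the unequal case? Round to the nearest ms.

38 ms

The RT saving is b·ΔH. Equiprobable H₀ = log₂(8) = 3.0000 bits; with the given probabilities H = 2.5518 bits.
b·(H₀ − H) = 85 × (3.0000 − 2.5518) = 38.09 ms.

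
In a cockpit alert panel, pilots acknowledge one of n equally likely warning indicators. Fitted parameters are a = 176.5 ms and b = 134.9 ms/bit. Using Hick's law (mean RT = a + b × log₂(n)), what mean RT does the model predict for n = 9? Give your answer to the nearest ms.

604 ms

log₂(9) = 3.1699 bits, so RT = 176.5 + 134.9 × 3.1699 ≈ 604.123 ms.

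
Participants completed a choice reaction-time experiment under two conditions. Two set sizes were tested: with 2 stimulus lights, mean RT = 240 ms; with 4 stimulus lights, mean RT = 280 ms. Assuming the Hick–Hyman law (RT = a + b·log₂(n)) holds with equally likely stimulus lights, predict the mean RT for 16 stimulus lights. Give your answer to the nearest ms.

With log₂ n on the abscissa the relation is linear; from the two conditions:
  b = (280 − 240) / (log₂ 4 − log₂ 2) = 40 / (2 − 1) = 40 ms/bit
  a = 240 − 40 × 1 = 200 ms
Then RT(16) = 200 + 40 × log₂ 16 = 200 + 40 × 4 ≈ 360.000 ms.

360 ms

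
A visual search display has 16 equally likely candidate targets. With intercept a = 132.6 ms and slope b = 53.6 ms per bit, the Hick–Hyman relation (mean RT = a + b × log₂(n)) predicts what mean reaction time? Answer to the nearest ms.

log₂(16) = 4 bits, so RT = 132.6 + 53.6 × 4 ≈ 347.000 ms.

347 ms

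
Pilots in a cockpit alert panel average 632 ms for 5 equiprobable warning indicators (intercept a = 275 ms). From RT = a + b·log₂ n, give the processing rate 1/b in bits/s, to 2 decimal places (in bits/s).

6.50 bits/s

b = (632 − 275)/log₂ 5 = 357/2.3219 = 153.752 ms per bit = 0.15375 s/bit; the reciprocal is 6.504 bits/s.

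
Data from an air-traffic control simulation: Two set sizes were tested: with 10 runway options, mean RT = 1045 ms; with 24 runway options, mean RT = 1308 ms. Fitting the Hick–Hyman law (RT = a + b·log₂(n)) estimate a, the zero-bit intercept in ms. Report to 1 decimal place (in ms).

b = (RT₂ − RT₁)/(log₂ n₂ − log₂ n₁) = (1308 − 1045)/(4.5850 − 3.3219) = 208.229 ms/bit.
Intercept: a = 1045 − 208.229·log₂(10) = 353.279 ms.

353.3 ms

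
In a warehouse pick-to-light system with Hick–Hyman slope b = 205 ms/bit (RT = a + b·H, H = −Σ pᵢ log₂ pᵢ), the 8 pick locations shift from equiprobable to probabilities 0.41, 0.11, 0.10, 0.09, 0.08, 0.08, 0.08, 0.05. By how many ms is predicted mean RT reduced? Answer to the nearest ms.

79 ms

The RT saving is b·ΔH. Equiprobable H₀ = log₂(8) = 3.0000 bits; with the given probabilities H = 2.6131 bits.
b·(H₀ − H) = 205 × (3.0000 − 2.6131) = 79.31 ms.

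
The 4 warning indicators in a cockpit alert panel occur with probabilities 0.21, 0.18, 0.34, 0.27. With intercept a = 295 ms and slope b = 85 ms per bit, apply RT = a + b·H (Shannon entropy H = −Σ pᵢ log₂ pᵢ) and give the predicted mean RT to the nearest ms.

H = 0.21·log₂(1/0.21) + 0.18·log₂(1/0.18) + 0.34·log₂(1/0.34) + 0.27·log₂(1/0.27) = 1.9573 bits.
RT = 295 + 85 × 1.9573 = 461.37 ms.

461 ms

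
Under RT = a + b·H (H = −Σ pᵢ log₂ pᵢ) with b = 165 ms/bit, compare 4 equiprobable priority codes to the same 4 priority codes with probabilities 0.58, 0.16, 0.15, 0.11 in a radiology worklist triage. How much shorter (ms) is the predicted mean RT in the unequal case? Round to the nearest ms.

59 ms

The RT saving is b·ΔH. Equiprobable H₀ = log₂(4) = 2.0000 bits; with the given probabilities H = 1.6397 bits.
b·(H₀ − H) = 165 × (2.0000 − 1.6397) = 59.46 ms.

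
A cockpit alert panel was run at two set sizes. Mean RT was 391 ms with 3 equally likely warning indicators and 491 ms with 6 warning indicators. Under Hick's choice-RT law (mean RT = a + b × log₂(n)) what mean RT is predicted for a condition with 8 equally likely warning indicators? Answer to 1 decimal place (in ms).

RT is linear in log₂ n, so two points fix the line:
  b = (491 − 391) / (log₂ 6 − log₂ 3) = 100 / (2.5850 − 1.5850) = 100.000 ms/bit
  a = 391 − 100.000 × 1.5850 = 232.504 ms
Then RT(8) = 232.504 + 100.000 × log₂ 8 = 232.504 + 100.000 × 3 ≈ 532.504 ms.

532.5 ms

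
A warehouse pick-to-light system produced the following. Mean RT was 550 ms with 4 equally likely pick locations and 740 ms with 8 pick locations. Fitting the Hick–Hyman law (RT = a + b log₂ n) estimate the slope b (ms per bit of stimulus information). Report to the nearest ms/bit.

190 ms/bit

The slope on a log₂ axis is (740 − 550) / (3 − 2) = 190 ms/bit.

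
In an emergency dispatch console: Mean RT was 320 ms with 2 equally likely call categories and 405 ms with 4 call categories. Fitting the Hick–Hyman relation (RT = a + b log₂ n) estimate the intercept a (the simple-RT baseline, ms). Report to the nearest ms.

235 ms

The slope on a log₂ axis is (405 − 320) / (2 − 1) = 85 ms/bit.
a = RT₁ − b·log₂ n₁ = 320 − 85 × 1 = 235.000 ms.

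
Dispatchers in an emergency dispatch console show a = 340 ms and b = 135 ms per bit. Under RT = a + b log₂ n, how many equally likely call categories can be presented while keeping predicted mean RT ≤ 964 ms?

Information budget: (964 − 340)/135 = 4.6222 bits, so n ≤ 2^4.6222 = 24.628 → at most 24.

24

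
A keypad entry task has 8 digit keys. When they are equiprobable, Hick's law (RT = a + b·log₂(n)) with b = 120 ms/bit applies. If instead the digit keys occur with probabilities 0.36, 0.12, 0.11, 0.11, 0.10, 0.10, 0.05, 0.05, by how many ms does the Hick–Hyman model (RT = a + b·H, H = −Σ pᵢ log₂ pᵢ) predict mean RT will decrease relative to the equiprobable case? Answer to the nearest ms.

37 ms

The RT saving is b·ΔH. Equiprobable H₀ = log₂(8) = 3.0000 bits; with the given probabilities H = 2.6948 bits.
b·(H₀ − H) = 120 × (3.0000 − 2.6948) = 36.62 ms.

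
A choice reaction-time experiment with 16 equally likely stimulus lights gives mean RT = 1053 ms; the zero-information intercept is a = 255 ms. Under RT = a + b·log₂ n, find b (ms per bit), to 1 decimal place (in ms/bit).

16 alternatives carry log₂ 16 = 4 bits; the choice cost is 1053 − 255 = 798 ms, so b = 798/4 = 199.500 ms/bit.

199.5 ms/bit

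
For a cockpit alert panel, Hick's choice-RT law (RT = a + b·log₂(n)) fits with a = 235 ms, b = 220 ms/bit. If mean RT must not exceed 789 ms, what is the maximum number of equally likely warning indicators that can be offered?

Set 235 + 220·log₂ n ≤ 789 → log₂ n ≤ (789 − 235)/220 = 2.5182.
So n ≤ 2^2.5182 = 5.729; the largest integer n is 5.

5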